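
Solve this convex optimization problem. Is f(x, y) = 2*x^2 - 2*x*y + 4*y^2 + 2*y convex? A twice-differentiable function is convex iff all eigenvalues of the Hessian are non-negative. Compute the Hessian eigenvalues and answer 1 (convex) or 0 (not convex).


The Hessian of f(x,y) = 2*x^2 - 2*x*y + 4*y^2 + 2*y is:
H = [[4, -2], [-2, 8]]
Trace = 4 + 8 = 12
Determinant = 4*8 - (-2)^2 = 28
Discriminant = (12)^2 - 4*28 = 32.0
Eigenvalues: lambda_1 = 3.1716, lambda_2 = 8.8284
The function is convex.

1


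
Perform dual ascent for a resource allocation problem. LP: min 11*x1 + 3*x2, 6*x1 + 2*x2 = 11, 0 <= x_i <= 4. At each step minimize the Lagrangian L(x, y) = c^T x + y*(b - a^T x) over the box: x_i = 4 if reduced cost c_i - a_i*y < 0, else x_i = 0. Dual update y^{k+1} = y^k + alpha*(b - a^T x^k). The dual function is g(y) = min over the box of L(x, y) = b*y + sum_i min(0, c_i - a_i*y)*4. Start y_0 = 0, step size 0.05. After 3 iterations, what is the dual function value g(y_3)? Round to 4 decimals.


Dual ascent for LP: min 11*x1 + 3*x2, 6*x1 + 2*x2 = 11, 0 <= x_i <= 4
Step 1: y^k = 0.0, reduced costs: (11.0, 3.0)
  x^k = (0.0, 0.0), subgradient = b - a^T x = 11.0
  y^{k+1} = 0.0 + 0.05*11.0 = 0.55
Step 2: y^k = 0.55, reduced costs: (7.7, 1.9)
  x^k = (0.0, 0.0), subgradient = b - a^T x = 11.0
  y^{k+1} = 0.55 + 0.05*11.0 = 1.1
Step 3: y^k = 1.1, reduced costs: (4.4, 0.8)
  x^k = (0.0, 0.0), subgradient = b - a^T x = 11.0
  y^{k+1} = 1.1 + 0.05*11.0 = 1.65
Dual objective at y_3 = 1.65: reduced costs (1.1, -0.3), box minimizer x = (0.0, 4.0)
g(y_3) = b*y + (c1 - a1*y)*x1 + (c2 - a2*y)*x2 = 11*1.65 + 1.1*0.0 + (-0.3)*4.0 = 18.15 + 0.0 - 1.2 = 16.95


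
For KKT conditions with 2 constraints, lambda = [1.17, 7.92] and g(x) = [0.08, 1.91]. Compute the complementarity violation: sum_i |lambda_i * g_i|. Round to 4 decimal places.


KKT complementary slackness check:
lambda_1 * g_1 = 1.17 * 0.08 = 0.0936
lambda_2 * g_2 = 7.92 * 1.91 = 15.1272
Total violation = 0.0936 + 15.1272 = 15.2208


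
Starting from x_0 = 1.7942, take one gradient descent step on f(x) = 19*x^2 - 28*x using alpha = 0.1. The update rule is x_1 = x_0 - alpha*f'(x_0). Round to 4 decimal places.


We compute the gradient at x_0 and apply the update.
f'(x) = 38*x - 28
f'(1.7942) = 38*1.7942 - 28 = 40.1796
x_1 = 1.7942 - 0.1*40.1796 = -2.2238


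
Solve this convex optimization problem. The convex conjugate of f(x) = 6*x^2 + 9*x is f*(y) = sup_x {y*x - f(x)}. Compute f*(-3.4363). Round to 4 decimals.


f*(y) = sup_x {y*x - a*x^2 - b*x} = sup_x {(y-b)*x - a*x^2}
FOC: (y - b) - 2a*x = 0 => x* = (y - b)/(2a)
x* = (-3.4363 - 9)/(2*6) = -1.0364
f*(-3.4363) = (y-b)^2/(4a) = (-3.4363 - 9)^2/(4*6)
= 154.6616/24 = 6.4442


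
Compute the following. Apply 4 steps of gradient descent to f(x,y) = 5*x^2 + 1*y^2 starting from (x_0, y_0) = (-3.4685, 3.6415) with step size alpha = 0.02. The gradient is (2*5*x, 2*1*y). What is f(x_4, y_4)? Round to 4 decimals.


Gradient descent on f(x,y) = 5*x^2 + 1*y^2.
Starting point: (-3.4685, 3.6415), alpha = 0.02
Step 1: grad_x = 2*5*-3.4685 = -34.685, grad_y = 2*1*3.6415 = 7.283
  x_1 = -3.4685 - 0.02*-34.685 = -2.7748
  y_1 = 3.6415 - 0.02*7.283 = 3.4958
Step 2: grad_x = 2*5*-2.7748 = -27.748, grad_y = 2*1*3.4958 = 6.9917
  x_2 = -2.7748 - 0.02*-27.748 = -2.2198
  y_2 = 3.4958 - 0.02*6.9917 = 3.356
Step 3: grad_x = 2*5*-2.2198 = -22.1984, grad_y = 2*1*3.356 = 6.712
  x_3 = -2.2198 - 0.02*-22.1984 = -1.7759
  y_3 = 3.356 - 0.02*6.712 = 3.2218
Step 4: grad_x = 2*5*-1.7759 = -17.7587, grad_y = 2*1*3.2218 = 6.4435
  x_4 = -1.7759 - 0.02*-17.7587 = -1.4207
  y_4 = 3.2218 - 0.02*6.4435 = 3.0929
f(-1.4207, 3.0929) = 5*(-1.4207)^2 + 1*3.0929^2 = 19.6579


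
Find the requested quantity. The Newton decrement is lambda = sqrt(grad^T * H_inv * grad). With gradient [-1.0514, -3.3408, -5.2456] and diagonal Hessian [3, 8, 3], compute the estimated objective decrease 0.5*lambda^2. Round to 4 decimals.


Step 1: H is diagonal, so H^(-1) * g = [-0.3505, -0.4176, -1.7485].
Step 2: g^T H^(-1) g = sum_i g_i^2 / H_ii
  = (-1.0514)^2/3 + (-3.3408)^2/8 + (-5.2456)^2/3
  = 0.3685 + 1.3951 + 9.1721 = 10.9357
Step 3: Objective decrease = 0.5 * g^T H^(-1) g = 5.4679


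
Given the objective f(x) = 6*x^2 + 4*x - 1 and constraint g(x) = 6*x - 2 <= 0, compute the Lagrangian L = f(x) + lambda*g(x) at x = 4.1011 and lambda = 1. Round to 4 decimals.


Step 1: Evaluate f(x).
f(4.1011) = 6*4.1011^2 + 4*4.1011 - 1 = 116.3185
Step 2: Evaluate g(x).
g(4.1011) = 6*4.1011 - 2 = 22.6066
Step 3: Compute Lagrangian.
L = 116.3185 + 1*22.6066 = 138.9251


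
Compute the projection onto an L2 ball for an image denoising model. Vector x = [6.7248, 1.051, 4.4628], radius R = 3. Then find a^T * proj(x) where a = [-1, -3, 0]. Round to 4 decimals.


Step 1: Compute ||x|| (intermediates to 6 decimals).
||x|| = sqrt(6.7248^2 + 1.051^2 + 4.4628^2) = 8.139049
Step 2: Project.
Since ||x|| > R, scale = R/||x|| = 3/8.139049 = 0.368593, proj(x) = scale * x
proj(x) = [2.478714, 0.387391, 1.644957]
Step 3: Dot product.
a^T * proj(x) = -1*2.478714 - 3*0.387391 + 0*1.644957 = -3.6409


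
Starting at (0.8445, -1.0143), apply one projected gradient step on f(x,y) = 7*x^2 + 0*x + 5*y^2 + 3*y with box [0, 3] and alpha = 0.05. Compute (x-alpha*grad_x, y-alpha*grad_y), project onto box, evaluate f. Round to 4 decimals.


Step 1: Compute gradient at (0.8445, -1.0143).
grad_x = 2*7*0.8445 + 0 = 11.823
grad_y = 2*5*-1.0143 + 3 = -7.143
Step 2: Gradient step.
x_raw = 0.8445 - 0.05*11.823 = 0.2534
y_raw = -1.0143 - 0.05*-7.143 = -0.6572
Step 3: Project onto [0, 3].
x_proj = clip(0.2534) = 0.2534
y_proj = clip(-0.6572) = 0.0
Step 4: Evaluate f.
f(0.2534, 0.0) = 0.4493


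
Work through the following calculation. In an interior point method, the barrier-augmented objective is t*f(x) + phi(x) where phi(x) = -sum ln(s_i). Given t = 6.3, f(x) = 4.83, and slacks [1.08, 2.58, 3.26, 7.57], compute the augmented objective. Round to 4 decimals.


Step 1: Compute log-barrier.
ln values: [0.077, 0.9478, 1.1817, 2.0242]
phi = -(0.077 + 0.9478 + 1.1817 + 2.0242) = -4.2307
Step 2: Compute augmented objective.
t*f(x) = 6.3*4.83 = 30.429
Total = 30.429 - 4.2307 = 26.1983


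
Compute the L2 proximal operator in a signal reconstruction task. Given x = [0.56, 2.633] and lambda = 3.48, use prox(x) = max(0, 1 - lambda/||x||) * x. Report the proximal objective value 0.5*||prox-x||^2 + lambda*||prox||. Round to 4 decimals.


Step 1: Compute ||x||.
||x|| = 2.6919
Step 2: Compute scaling factor.
scale = max(0, 1 - 3.48/2.6919) = 0.0
Step 3: prox(x) = [0.0, 0.0]
||prox(x)|| = 0.0
Step 4: Proximal objective.
0.5*||prox-x||^2 = 3.6231
lambda*||prox|| = 0.0
Total = 3.6231


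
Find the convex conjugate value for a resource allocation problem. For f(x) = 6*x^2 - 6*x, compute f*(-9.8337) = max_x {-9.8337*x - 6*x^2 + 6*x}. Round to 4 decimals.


f*(y) = sup_x {y*x - a*x^2 - b*x} = sup_x {(y-b)*x - a*x^2}
FOC: (y - b) - 2a*x = 0 => x* = (y - b)/(2a)
x* = (-9.8337 + 6)/(2*6) = -0.3195
f*(-9.8337) = (y-b)^2/(4a) = (-9.8337 + 6)^2/(4*6)
= 14.6973/24 = 0.6124


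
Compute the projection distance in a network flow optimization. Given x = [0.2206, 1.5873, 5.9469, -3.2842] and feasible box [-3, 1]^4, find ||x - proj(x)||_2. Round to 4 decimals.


Project each component onto [-3, 1].
clip(0.2206) = 0.2206, clip(1.5873) = 1.0, clip(5.9469) = 1.0, clip(-3.2842) = -3.0
Projection = [0.2206, 1.0, 1.0, -3.0]
Squared diffs: [0.0, 0.3449, 24.4718, 0.0808]
Distance = sqrt(24.8975) = 4.9897


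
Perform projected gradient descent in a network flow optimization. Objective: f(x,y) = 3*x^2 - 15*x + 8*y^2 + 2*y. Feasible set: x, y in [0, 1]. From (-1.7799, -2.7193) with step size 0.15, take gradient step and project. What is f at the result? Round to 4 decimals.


Step 1: Compute gradient at (-1.7799, -2.7193).
grad_x = 2*3*-1.7799 - 15 = -25.6794
grad_y = 2*8*-2.7193 + 2 = -41.5088
Step 2: Gradient step.
x_raw = -1.7799 - 0.15*-25.6794 = 2.072
y_raw = -2.7193 - 0.15*-41.5088 = 3.507
Step 3: Project onto [0, 1].
x_proj = clip(2.072) = 1.0
y_proj = clip(3.507) = 1.0
Step 4: Evaluate f.
f(1.0, 1.0) = -2.0


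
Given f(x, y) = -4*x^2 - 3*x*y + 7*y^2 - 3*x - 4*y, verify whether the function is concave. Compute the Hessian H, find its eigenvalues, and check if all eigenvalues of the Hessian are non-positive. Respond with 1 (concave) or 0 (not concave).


The Hessian of f(x,y) = -4*x^2 - 3*x*y + 7*y^2 - 3*x - 4*y is:
H = [[-8, -3], [-3, 14]]
Trace = -8 + 14 = 6
Determinant = -8*14 - (-3)^2 = -121
Discriminant = (6)^2 - 4*-121 = 520.0
Eigenvalues: lambda_1 = -8.4018, lambda_2 = 14.4018
The function is not concave.

0


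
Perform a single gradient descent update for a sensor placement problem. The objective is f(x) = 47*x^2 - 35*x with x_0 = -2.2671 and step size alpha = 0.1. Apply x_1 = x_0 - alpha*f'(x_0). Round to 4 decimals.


We compute the gradient at x_0 and apply the update.
f'(x) = 94*x - 35
f'(-2.2671) = 94*-2.2671 - 35 = -248.1074
x_1 = -2.2671 - 0.1*-248.1074 = 22.5436


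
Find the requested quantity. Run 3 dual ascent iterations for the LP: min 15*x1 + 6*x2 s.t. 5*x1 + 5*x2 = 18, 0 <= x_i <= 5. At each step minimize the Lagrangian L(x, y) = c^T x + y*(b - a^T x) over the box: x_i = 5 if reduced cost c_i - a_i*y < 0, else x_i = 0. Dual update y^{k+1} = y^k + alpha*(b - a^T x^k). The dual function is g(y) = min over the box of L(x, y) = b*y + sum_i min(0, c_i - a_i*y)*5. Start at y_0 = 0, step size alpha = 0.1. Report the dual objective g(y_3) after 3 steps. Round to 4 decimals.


Dual ascent for LP: min 15*x1 + 6*x2, 5*x1 + 5*x2 = 18, 0 <= x_i <= 5
Step 1: y^k = 0.0, reduced costs: (15.0, 6.0)
  x^k = (0.0, 0.0), subgradient = b - a^T x = 18.0
  y^{k+1} = 0.0 + 0.1*18.0 = 1.8
Step 2: y^k = 1.8, reduced costs: (6.0, -3.0)
  x^k = (0.0, 5.0), subgradient = b - a^T x = -7.0
  y^{k+1} = 1.8 + 0.1*-7.0 = 1.1
Step 3: y^k = 1.1, reduced costs: (9.5, 0.5)
  x^k = (0.0, 0.0), subgradient = b - a^T x = 18.0
  y^{k+1} = 1.1 + 0.1*18.0 = 2.9
Dual objective at y_3 = 2.9: reduced costs (0.5, -8.5), box minimizer x = (0.0, 5.0)
g(y_3) = b*y + (c1 - a1*y)*x1 + (c2 - a2*y)*x2 = 18*2.9 + 0.5*0.0 + (-8.5)*5.0 = 52.2 + 0.0 - 42.5 = 9.7


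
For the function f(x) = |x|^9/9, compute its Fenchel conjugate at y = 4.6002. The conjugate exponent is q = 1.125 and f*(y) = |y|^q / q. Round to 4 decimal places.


The conjugate exponent q satisfies 1/p + 1/q = 1.
p = 9, so q = 9/(9 - 1) = 1.125
|y|^q = 4.6002^1.125 = 5.567
f*(4.6002) = 5.567 / 1.125 = 4.9485


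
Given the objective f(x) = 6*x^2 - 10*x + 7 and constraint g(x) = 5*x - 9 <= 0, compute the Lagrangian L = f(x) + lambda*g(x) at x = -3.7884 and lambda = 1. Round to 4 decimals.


Step 1: Evaluate f(x).
f(-3.7884) = 6*(-3.7884)^2 - 10*(-3.7884) + 7 = 130.9958
Step 2: Evaluate g(x).
g(-3.7884) = 5*-3.7884 - 9 = -27.942
Step 3: Compute Lagrangian.
L = 130.9958 + 1*-27.942 = 103.0538


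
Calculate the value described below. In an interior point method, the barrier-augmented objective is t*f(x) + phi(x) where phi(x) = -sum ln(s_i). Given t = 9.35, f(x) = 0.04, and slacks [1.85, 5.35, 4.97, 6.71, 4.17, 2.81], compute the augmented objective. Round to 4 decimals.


Step 1: Compute log-barrier.
ln values: [0.6152, 1.6771, 1.6034, 1.9036, 1.4279, 1.0332]
phi = -(0.6152 + 1.6771 + 1.6034 + 1.9036 + 1.4279 + 1.0332) = -8.2604
Step 2: Compute augmented objective.
t*f(x) = 9.35*0.04 = 0.374
Total = 0.374 - 8.2604 = -7.8864


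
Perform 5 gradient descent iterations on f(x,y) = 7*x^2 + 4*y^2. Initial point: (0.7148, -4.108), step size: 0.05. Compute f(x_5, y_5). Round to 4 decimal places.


Gradient descent on f(x,y) = 7*x^2 + 4*y^2.
Starting point: (0.7148, -4.108), alpha = 0.05
Step 1: grad_x = 2*7*0.7148 = 10.0072, grad_y = 2*4*-4.108 = -32.864
  x_1 = 0.7148 - 0.05*10.0072 = 0.2144
  y_1 = -4.108 - 0.05*-32.864 = -2.4648
Step 2: grad_x = 2*7*0.2144 = 3.0022, grad_y = 2*4*-2.4648 = -19.7184
  x_2 = 0.2144 - 0.05*3.0022 = 0.0643
  y_2 = -2.4648 - 0.05*-19.7184 = -1.4789
Step 3: grad_x = 2*7*0.0643 = 0.9006, grad_y = 2*4*-1.4789 = -11.831
  x_3 = 0.0643 - 0.05*0.9006 = 0.0193
  y_3 = -1.4789 - 0.05*-11.831 = -0.8873
Step 4: grad_x = 2*7*0.0193 = 0.2702, grad_y = 2*4*-0.8873 = -7.0986
  x_4 = 0.0193 - 0.05*0.2702 = 0.0058
  y_4 = -0.8873 - 0.05*-7.0986 = -0.5324
Step 5: grad_x = 2*7*0.0058 = 0.0811, grad_y = 2*4*-0.5324 = -4.2592
  x_5 = 0.0058 - 0.05*0.0811 = 0.0017
  y_5 = -0.5324 - 0.05*-4.2592 = -0.3194
f(0.0017, -0.3194) = 7*0.0017^2 + 4*(-0.3194)^2 = 0.4082


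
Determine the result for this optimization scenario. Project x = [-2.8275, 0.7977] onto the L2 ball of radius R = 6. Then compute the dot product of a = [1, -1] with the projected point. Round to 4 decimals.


Step 1: Compute ||x|| (intermediates to 6 decimals).
||x|| = sqrt((-2.8275)^2 + 0.7977^2) = 2.93787
Step 2: Project.
Since ||x|| <= R, proj = x (no scaling needed).
proj(x) = [-2.8275, 0.7977]
Step 3: Dot product.
a^T * proj(x) = 1*(-2.8275) - 1*0.7977 = -3.6252


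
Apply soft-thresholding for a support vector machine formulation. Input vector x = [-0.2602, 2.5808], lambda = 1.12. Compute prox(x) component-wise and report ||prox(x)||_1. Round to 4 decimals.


Soft-thresholding with lambda = 1.12:
prox(-0.2602) = sign(-0.2602)*max(|-0.2602| - 1.12, 0) = 0.0
prox(2.5808) = sign(2.5808)*max(|2.5808| - 1.12, 0) = 1.4608
prox(x) = [0.0, 1.4608]
||prox(x)||_1 = 0.0 + 1.4608 = 1.4608


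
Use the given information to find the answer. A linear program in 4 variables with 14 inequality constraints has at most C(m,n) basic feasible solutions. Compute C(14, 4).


Each vertex corresponds to some choice of n active constraints out of m, so the number of vertices is at most C(m, n) = m! / (n!(m-n)!).
m = 14, n = 4
Numerator: 14 * 13 * 12 * 11
Denominator: 4! = 24
C(14, 4) = 1001


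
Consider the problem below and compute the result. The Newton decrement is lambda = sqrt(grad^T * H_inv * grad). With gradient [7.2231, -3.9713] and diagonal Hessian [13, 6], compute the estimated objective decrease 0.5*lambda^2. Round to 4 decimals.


Step 1: H is diagonal, so H^(-1) * g = [0.5556, -0.6619].
Step 2: g^T H^(-1) g = sum_i g_i^2 / H_ii
  = (7.2231)^2/13 + (-3.9713)^2/6
  = 4.0133 + 2.6285 = 6.6419
Step 3: Objective decrease = 0.5 * g^T H^(-1) g = 3.3209


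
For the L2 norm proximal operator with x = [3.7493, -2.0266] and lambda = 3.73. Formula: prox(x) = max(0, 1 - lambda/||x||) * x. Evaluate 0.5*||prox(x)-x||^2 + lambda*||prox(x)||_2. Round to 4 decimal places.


Step 1: Compute ||x||.
||x|| = 4.262
Step 2: Compute scaling factor.
scale = max(0, 1 - 3.73/4.262) = 0.1248
Step 3: prox(x) = [0.468, -0.253]
||prox(x)|| = 0.532
Step 4: Proximal objective.
0.5*||prox-x||^2 = 6.9565
lambda*||prox|| = 1.9844
Total = 8.9407


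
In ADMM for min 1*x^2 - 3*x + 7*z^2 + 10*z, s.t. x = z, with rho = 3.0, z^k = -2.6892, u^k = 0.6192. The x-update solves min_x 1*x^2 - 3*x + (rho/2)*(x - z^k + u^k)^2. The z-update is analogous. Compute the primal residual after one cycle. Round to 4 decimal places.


ADMM iteration with rho = 3.0, z^k = -2.6892, u^k = 0.6192
Step 1: x-update.
Minimize 1*x^2 - 3*x + (3.0/2)*(x + 2.6892 + 0.6192)^2
FOC: (2*1 + 3.0)*x = 3 + 3.0*(-2.6892 - 0.6192)
x^{k+1} = -1.385
Step 2: z-update.
Minimize 7*z^2 + 10*z + (3.0/2)*(-1.385 - z + 0.6192)^2
FOC: (2*7 + 3.0)*z = -10 + 3.0*(-1.385 + 0.6192)
z^{k+1} = -0.7234
Step 3: u-update.
u^{k+1} = 0.6192 - 1.385 + 0.7234 = -0.0425
Step 4: Primal residual = |-1.385 + 0.7234| = 0.6617


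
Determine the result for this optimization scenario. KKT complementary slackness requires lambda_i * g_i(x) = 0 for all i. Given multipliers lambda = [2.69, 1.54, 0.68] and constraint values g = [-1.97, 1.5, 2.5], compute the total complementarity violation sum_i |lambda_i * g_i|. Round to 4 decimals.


KKT complementary slackness check:
lambda_1 * g_1 = 2.69 * -1.97 = -5.2993
lambda_2 * g_2 = 1.54 * 1.5 = 2.31
lambda_3 * g_3 = 0.68 * 2.5 = 1.7
Total violation = 5.2993 + 2.31 + 1.7 = 9.3093


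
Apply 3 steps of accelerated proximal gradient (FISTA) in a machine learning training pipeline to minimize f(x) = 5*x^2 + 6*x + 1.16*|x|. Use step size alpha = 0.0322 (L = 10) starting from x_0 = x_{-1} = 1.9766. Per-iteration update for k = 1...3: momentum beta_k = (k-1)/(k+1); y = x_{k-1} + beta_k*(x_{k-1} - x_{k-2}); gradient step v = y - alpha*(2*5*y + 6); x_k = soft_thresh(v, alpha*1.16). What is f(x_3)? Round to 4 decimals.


FISTA on f(x) = 5*x^2 + 6*x + 1.16*|x|
L = 10, alpha = 0.0322
Iteration 1: beta = 0.0, y = 1.9766 + 0.0*(1.9766 - 1.9766) = 1.9766
  grad(y) = 25.766, v = y - alpha*grad = 1.1469
  prox(v) = soft_thresh(1.1469, 0.0374) = 1.1096
Iteration 2: beta = 0.3333, y = 1.1096 + 0.3333*(1.1096 - 1.9766) = 0.8206
  grad(y) = 14.2058, v = y - alpha*grad = 0.3632
  prox(v) = soft_thresh(0.3632, 0.0374) = 0.3258
Iteration 3: beta = 0.5, y = 0.3258 + 0.5*(0.3258 - 1.1096) = -0.0661
  grad(y) = 5.3391, v = y - alpha*grad = -0.238
  prox(v) = soft_thresh(-0.238, 0.0374) = -0.2007
f(x_3) = 5*(-0.2007)^2 + 6*(-0.2007) + 1.16*|-0.2007| = -0.7699


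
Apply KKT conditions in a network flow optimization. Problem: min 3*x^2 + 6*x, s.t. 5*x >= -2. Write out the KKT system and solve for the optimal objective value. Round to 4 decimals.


Step 1: Try lambda = 0 (constraint inactive).
x_unc = -6/(2*3) = -1.0
Check: 5*-1.0 = -5.0 < -2 -- violated!
Step 2: Constraint must be active: 5*x = -2
x* = -2/5 = -0.4
lambda = (2*3*(-0.4) + 6)/5 = 0.72
Step 3: Compute optimal value.
f(x*) = 3*(-0.4)^2 + 6*(-0.4) = -1.92


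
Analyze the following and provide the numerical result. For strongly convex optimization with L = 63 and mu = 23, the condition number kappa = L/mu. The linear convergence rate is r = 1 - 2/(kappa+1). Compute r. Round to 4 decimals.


Step 1: Compute the condition number.
kappa = L/mu = 63/23 = 2.7391
Step 2: Compute the convergence rate.
r = 1 - 2/(kappa + 1) = 1 - 2*mu/(L + mu) = (L - mu)/(L + mu) = 40/86 = 0.4651


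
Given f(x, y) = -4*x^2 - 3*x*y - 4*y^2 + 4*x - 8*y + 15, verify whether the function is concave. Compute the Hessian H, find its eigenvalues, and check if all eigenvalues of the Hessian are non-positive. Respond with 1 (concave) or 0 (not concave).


The Hessian of f(x,y) = -4*x^2 - 3*x*y - 4*y^2 + 4*x - 8*y + 15 is:
H = [[-8, -3], [-3, -8]]
Trace = -8 - 8 = -16
Determinant = -8*-8 - (-3)^2 = 55
Discriminant = (-16)^2 - 4*55 = 36.0
Eigenvalues: lambda_1 = -11.0, lambda_2 = -5.0
The function is concave.

1


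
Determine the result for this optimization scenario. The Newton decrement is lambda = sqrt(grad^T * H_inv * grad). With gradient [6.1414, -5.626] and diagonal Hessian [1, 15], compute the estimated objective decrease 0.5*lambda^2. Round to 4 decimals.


Step 1: H is diagonal, so H^(-1) * g = [6.1414, -0.3751].
Step 2: g^T H^(-1) g = sum_i g_i^2 / H_ii
  = (6.1414)^2/1 + (-5.626)^2/15
  = 37.7168 + 2.1101 = 39.8269
Step 3: Objective decrease = 0.5 * g^T H^(-1) g = 19.9135


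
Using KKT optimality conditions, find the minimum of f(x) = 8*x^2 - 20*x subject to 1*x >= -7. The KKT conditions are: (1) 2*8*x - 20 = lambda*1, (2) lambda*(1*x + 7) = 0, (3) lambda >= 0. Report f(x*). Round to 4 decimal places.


Step 1: Try lambda = 0 (constraint inactive).
Stationarity: 2*8*x - 20 = 0
x* = 20/(2*8) = 1.25
Check constraint: 1*1.25 = 1.25 >= -7 -- satisfied.
Step 2: Compute optimal value.
f(x*) = 8*1.25^2 - 20*1.25 = -12.5


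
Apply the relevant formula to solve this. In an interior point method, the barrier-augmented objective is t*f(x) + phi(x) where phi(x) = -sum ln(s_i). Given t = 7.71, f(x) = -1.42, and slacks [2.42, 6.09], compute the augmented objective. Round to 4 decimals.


Step 1: Compute log-barrier.
ln values: [0.8838, 1.8066]
phi = -(0.8838 + 1.8066) = -2.6904
Step 2: Compute augmented objective.
t*f(x) = 7.71*-1.42 = -10.9482
Total = -10.9482 - 2.6904 = -13.6386


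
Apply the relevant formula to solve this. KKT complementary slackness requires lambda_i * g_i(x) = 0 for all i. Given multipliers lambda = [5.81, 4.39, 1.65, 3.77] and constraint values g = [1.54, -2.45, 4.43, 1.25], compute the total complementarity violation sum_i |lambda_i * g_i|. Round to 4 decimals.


KKT complementary slackness check:
lambda_1 * g_1 = 5.81 * 1.54 = 8.9474
lambda_2 * g_2 = 4.39 * -2.45 = -10.7555
lambda_3 * g_3 = 1.65 * 4.43 = 7.3095
lambda_4 * g_4 = 3.77 * 1.25 = 4.7125
Total violation = 8.9474 + 10.7555 + 7.3095 + 4.7125 = 31.7249


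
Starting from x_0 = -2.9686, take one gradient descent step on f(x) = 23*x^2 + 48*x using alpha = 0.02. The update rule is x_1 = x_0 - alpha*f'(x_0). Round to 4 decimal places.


We compute the gradient at x_0 and apply the update.
f'(x) = 46*x + 48
f'(-2.9686) = 46*-2.9686 + 48 = -88.5556
x_1 = -2.9686 - 0.02*-88.5556 = -1.1975


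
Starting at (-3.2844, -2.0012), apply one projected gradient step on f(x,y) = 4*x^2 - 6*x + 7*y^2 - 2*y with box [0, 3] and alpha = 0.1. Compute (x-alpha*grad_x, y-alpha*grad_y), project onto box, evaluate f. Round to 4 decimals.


Step 1: Compute gradient at (-3.2844, -2.0012).
grad_x = 2*4*-3.2844 - 6 = -32.2752
grad_y = 2*7*-2.0012 - 2 = -30.0168
Step 2: Gradient step.
x_raw = -3.2844 - 0.1*-32.2752 = -0.0569
y_raw = -2.0012 - 0.1*-30.0168 = 1.0005
Step 3: Project onto [0, 3].
x_proj = clip(-0.0569) = 0.0
y_proj = clip(1.0005) = 1.0005
Step 4: Evaluate f.
f(0.0, 1.0005) = 5.0058


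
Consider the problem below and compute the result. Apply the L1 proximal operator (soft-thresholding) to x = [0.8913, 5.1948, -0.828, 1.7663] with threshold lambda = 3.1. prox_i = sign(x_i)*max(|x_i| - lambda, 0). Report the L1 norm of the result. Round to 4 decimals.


Soft-thresholding with lambda = 3.1:
prox(0.8913) = sign(0.8913)*max(|0.8913| - 3.1, 0) = 0.0
prox(5.1948) = sign(5.1948)*max(|5.1948| - 3.1, 0) = 2.0948
prox(-0.828) = sign(-0.828)*max(|-0.828| - 3.1, 0) = 0.0
prox(1.7663) = sign(1.7663)*max(|1.7663| - 3.1, 0) = 0.0
prox(x) = [0.0, 2.0948, 0.0, 0.0]
||prox(x)||_1 = 0.0 + 2.0948 + 0.0 + 0.0 = 2.0948


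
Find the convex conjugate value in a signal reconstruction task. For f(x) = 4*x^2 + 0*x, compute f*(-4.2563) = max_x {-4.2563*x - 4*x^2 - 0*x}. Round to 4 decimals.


f*(y) = sup_x {y*x - a*x^2 - b*x} = sup_x {(y-b)*x - a*x^2}
FOC: (y - b) - 2a*x = 0 => x* = (y - b)/(2a)
x* = (-4.2563 - 0)/(2*4) = -0.532
f*(-4.2563) = (y-b)^2/(4a) = (-4.2563 - 0)^2/(4*4)
= 18.1161/16 = 1.1323


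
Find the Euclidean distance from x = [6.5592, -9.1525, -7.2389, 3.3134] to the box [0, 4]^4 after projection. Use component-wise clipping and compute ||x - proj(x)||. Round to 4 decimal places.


Project each component onto [0, 4].
clip(6.5592) = 4.0, clip(-9.1525) = 0.0, clip(-7.2389) = 0.0, clip(3.3134) = 3.3134
Projection = [4.0, 0.0, 0.0, 3.3134]
Squared diffs: [6.5495, 83.7683, 52.4017, 0.0]
Distance = sqrt(142.7195) = 11.9465


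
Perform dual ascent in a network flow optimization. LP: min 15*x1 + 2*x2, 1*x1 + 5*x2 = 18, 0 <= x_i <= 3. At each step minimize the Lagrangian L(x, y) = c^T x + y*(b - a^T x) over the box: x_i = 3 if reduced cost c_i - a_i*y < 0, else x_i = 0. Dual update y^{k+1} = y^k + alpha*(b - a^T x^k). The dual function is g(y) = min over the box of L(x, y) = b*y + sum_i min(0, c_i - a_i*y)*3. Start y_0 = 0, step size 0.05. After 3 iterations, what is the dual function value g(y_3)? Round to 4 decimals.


Dual ascent for LP: min 15*x1 + 2*x2, 1*x1 + 5*x2 = 18, 0 <= x_i <= 3
Step 1: y^k = 0.0, reduced costs: (15.0, 2.0)
  x^k = (0.0, 0.0), subgradient = b - a^T x = 18.0
  y^{k+1} = 0.0 + 0.05*18.0 = 0.9
Step 2: y^k = 0.9, reduced costs: (14.1, -2.5)
  x^k = (0.0, 3.0), subgradient = b - a^T x = 3.0
  y^{k+1} = 0.9 + 0.05*3.0 = 1.05
Step 3: y^k = 1.05, reduced costs: (13.95, -3.25)
  x^k = (0.0, 3.0), subgradient = b - a^T x = 3.0
  y^{k+1} = 1.05 + 0.05*3.0 = 1.2
Dual objective at y_3 = 1.2: reduced costs (13.8, -4.0), box minimizer x = (0.0, 3.0)
g(y_3) = b*y + (c1 - a1*y)*x1 + (c2 - a2*y)*x2 = 18*1.2 + 13.8*0.0 + (-4.0)*3.0 = 21.6 + 0.0 - 12.0 = 9.6


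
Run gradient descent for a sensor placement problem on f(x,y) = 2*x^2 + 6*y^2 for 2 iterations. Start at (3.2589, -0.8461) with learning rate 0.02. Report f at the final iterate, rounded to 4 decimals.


Gradient descent on f(x,y) = 2*x^2 + 6*y^2.
Starting point: (3.2589, -0.8461), alpha = 0.02
Step 1: grad_x = 2*2*3.2589 = 13.0356, grad_y = 2*6*-0.8461 = -10.1532
  x_1 = 3.2589 - 0.02*13.0356 = 2.9982
  y_1 = -0.8461 - 0.02*-10.1532 = -0.643
Step 2: grad_x = 2*2*2.9982 = 11.9928, grad_y = 2*6*-0.643 = -7.7164
  x_2 = 2.9982 - 0.02*11.9928 = 2.7583
  y_2 = -0.643 - 0.02*-7.7164 = -0.4887
f(2.7583, -0.4887) = 2*2.7583^2 + 6*(-0.4887)^2 = 16.6498


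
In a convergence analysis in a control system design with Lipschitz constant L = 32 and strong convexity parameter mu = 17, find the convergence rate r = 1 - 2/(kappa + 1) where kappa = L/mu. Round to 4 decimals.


Step 1: Compute the condition number.
kappa = L/mu = 32/17 = 1.8824
Step 2: Compute the convergence rate.
r = 1 - 2/(kappa + 1) = 1 - 2*mu/(L + mu) = (L - mu)/(L + mu) = 15/49 = 0.3061


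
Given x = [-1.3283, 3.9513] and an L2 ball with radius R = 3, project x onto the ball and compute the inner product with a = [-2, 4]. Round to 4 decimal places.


Step 1: Compute ||x|| (intermediates to 6 decimals).
||x|| = sqrt((-1.3283)^2 + 3.9513^2) = 4.168591
Step 2: Project.
Since ||x|| > R, scale = R/||x|| = 3/4.168591 = 0.719668, proj(x) = scale * x
proj(x) = [-0.955935, 2.843624]
Step 3: Dot product.
a^T * proj(x) = -2*(-0.955935) + 4*2.843624 = 13.2864


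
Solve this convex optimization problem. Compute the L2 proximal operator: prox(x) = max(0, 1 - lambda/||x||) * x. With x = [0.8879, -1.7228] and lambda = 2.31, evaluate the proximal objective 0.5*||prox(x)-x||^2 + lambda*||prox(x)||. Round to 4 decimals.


Step 1: Compute ||x||.
||x|| = 1.9381
Step 2: Compute scaling factor.
scale = max(0, 1 - 2.31/1.9381) = 0.0
Step 3: prox(x) = [0.0, -0.0]
||prox(x)|| = 0.0
Step 4: Proximal objective.
0.5*||prox-x||^2 = 1.8782
lambda*||prox|| = 0.0
Total = 1.8782


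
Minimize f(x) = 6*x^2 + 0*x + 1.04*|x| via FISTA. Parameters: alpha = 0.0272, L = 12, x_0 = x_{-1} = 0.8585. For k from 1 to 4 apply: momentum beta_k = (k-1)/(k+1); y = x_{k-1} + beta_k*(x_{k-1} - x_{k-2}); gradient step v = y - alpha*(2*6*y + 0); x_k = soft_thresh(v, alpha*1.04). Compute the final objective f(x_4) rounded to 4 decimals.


FISTA on f(x) = 6*x^2 + 0*x + 1.04*|x|
L = 12, alpha = 0.0272
Iteration 1: beta = 0.0, y = 0.8585 + 0.0*(0.8585 - 0.8585) = 0.8585
  grad(y) = 10.302, v = y - alpha*grad = 0.5783
  prox(v) = soft_thresh(0.5783, 0.0283) = 0.55
Iteration 2: beta = 0.3333, y = 0.55 + 0.3333*(0.55 - 0.8585) = 0.4472
  grad(y) = 5.366, v = y - alpha*grad = 0.3012
  prox(v) = soft_thresh(0.3012, 0.0283) = 0.2729
Iteration 3: beta = 0.5, y = 0.2729 + 0.5*(0.2729 - 0.55) = 0.1344
  grad(y) = 1.6126, v = y - alpha*grad = 0.0905
  prox(v) = soft_thresh(0.0905, 0.0283) = 0.0622
Iteration 4: beta = 0.6, y = 0.0622 + 0.6*(0.0622 - 0.2729) = -0.0642
  grad(y) = -0.7702, v = y - alpha*grad = -0.0432
  prox(v) = soft_thresh(-0.0432, 0.0283) = -0.0149
f(x_4) = 6*(-0.0149)^2 + 0*(-0.0149) + 1.04*|-0.0149| = 0.0169


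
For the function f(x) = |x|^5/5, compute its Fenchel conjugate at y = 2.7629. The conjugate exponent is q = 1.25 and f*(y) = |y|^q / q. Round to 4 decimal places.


The conjugate exponent q satisfies 1/p + 1/q = 1.
p = 5, so q = 5/(5 - 1) = 1.25
|y|^q = 2.7629^1.25 = 3.5621
f*(2.7629) = 3.5621 / 1.25 = 2.8497


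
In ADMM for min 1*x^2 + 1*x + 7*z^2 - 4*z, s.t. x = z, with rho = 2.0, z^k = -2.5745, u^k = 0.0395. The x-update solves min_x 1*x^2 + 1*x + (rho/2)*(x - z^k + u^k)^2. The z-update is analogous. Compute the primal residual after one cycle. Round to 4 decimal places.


ADMM iteration with rho = 2.0, z^k = -2.5745, u^k = 0.0395
Step 1: x-update.
Minimize 1*x^2 + 1*x + (2.0/2)*(x + 2.5745 + 0.0395)^2
FOC: (2*1 + 2.0)*x = -1 + 2.0*(-2.5745 - 0.0395)
x^{k+1} = -1.557
Step 2: z-update.
Minimize 7*z^2 - 4*z + (2.0/2)*(-1.557 - z + 0.0395)^2
FOC: (2*7 + 2.0)*z = 4 + 2.0*(-1.557 + 0.0395)
z^{k+1} = 0.0603
Step 3: u-update.
u^{k+1} = 0.0395 - 1.557 - 0.0603 = -1.5778
Step 4: Primal residual = |-1.557 - 0.0603| = 1.6173


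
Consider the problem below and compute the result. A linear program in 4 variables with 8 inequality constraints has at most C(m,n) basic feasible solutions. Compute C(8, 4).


Each vertex corresponds to some choice of n active constraints out of m, so the number of vertices is at most C(m, n) = m! / (n!(m-n)!).
m = 8, n = 4
Numerator: 8 * 7 * 6 * 5
Denominator: 4! = 24
C(8, 4) = 70


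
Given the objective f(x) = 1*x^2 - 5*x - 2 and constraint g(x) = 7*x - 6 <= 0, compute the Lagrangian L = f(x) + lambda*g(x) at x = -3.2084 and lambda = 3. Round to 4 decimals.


Step 1: Evaluate f(x).
f(-3.2084) = 1*(-3.2084)^2 - 5*(-3.2084) - 2 = 24.3358
Step 2: Evaluate g(x).
g(-3.2084) = 7*-3.2084 - 6 = -28.4588
Step 3: Compute Lagrangian.
L = 24.3358 + 3*-28.4588 = -61.0406


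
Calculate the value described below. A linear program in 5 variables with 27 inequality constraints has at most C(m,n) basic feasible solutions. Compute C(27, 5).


Each vertex corresponds to some choice of n active constraints out of m, so the number of vertices is at most C(m, n) = m! / (n!(m-n)!).
m = 27, n = 5
Numerator: 27 * 26 * 25 * 24 * 23
Denominator: 5! = 120
C(27, 5) = 80730


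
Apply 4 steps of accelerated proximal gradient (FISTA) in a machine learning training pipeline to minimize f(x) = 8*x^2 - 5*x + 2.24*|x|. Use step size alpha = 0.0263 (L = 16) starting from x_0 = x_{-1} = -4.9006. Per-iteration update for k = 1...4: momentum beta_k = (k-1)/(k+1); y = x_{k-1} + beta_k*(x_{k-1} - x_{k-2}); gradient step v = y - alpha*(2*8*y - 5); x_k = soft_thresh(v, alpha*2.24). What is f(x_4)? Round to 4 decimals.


FISTA on f(x) = 8*x^2 - 5*x + 2.24*|x|
L = 16, alpha = 0.0263
Iteration 1: beta = 0.0, y = -4.9006 + 0.0*(-4.9006 + 4.9006) = -4.9006
  grad(y) = -83.4096, v = y - alpha*grad = -2.7069
  prox(v) = soft_thresh(-2.7069, 0.0589) = -2.648
Iteration 2: beta = 0.3333, y = -2.648 + 0.3333*(-2.648 + 4.9006) = -1.8972
  grad(y) = -35.3545, v = y - alpha*grad = -0.9673
  prox(v) = soft_thresh(-0.9673, 0.0589) = -0.9084
Iteration 3: beta = 0.5, y = -0.9084 + 0.5*(-0.9084 + 2.648) = -0.0386
  grad(y) = -5.6179, v = y - alpha*grad = 0.1091
  prox(v) = soft_thresh(0.1091, 0.0589) = 0.0502
Iteration 4: beta = 0.6, y = 0.0502 + 0.6*(0.0502 + 0.9084) = 0.6254
  grad(y) = 5.0064, v = y - alpha*grad = 0.4937
  prox(v) = soft_thresh(0.4937, 0.0589) = 0.4348
f(x_4) = 8*0.4348^2 - 5*0.4348 + 2.24*|0.4348| = 0.3124


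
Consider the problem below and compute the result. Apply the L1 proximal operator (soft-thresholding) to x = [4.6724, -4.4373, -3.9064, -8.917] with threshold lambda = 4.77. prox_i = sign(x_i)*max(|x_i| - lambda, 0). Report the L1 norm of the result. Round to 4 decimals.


Soft-thresholding with lambda = 4.77:
prox(4.6724) = sign(4.6724)*max(|4.6724| - 4.77, 0) = 0.0
prox(-4.4373) = sign(-4.4373)*max(|-4.4373| - 4.77, 0) = 0.0
prox(-3.9064) = sign(-3.9064)*max(|-3.9064| - 4.77, 0) = 0.0
prox(-8.917) = sign(-8.917)*max(|-8.917| - 4.77, 0) = -4.147
prox(x) = [0.0, 0.0, 0.0, -4.147]
||prox(x)||_1 = 0.0 + 0.0 + 0.0 + 4.147 = 4.147


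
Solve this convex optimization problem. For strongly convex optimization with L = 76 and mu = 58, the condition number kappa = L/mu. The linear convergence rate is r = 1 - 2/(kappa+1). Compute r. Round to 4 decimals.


Step 1: Compute the condition number.
kappa = L/mu = 76/58 = 1.3103
Step 2: Compute the convergence rate.
r = 1 - 2/(kappa + 1) = 1 - 2*mu/(L + mu) = (L - mu)/(L + mu) = 18/134 = 0.1343


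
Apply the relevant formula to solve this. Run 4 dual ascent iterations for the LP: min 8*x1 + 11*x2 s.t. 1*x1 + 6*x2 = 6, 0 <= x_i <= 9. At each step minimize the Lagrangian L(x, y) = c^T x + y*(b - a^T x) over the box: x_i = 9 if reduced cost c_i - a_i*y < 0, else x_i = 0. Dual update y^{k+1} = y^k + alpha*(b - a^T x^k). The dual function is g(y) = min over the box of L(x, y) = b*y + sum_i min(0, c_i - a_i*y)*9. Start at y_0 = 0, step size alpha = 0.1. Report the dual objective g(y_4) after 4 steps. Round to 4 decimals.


Dual ascent for LP: min 8*x1 + 11*x2, 1*x1 + 6*x2 = 6, 0 <= x_i <= 9
Step 1: y^k = 0.0, reduced costs: (8.0, 11.0)
  x^k = (0.0, 0.0), subgradient = b - a^T x = 6.0
  y^{k+1} = 0.0 + 0.1*6.0 = 0.6
Step 2: y^k = 0.6, reduced costs: (7.4, 7.4)
  x^k = (0.0, 0.0), subgradient = b - a^T x = 6.0
  y^{k+1} = 0.6 + 0.1*6.0 = 1.2
Step 3: y^k = 1.2, reduced costs: (6.8, 3.8)
  x^k = (0.0, 0.0), subgradient = b - a^T x = 6.0
  y^{k+1} = 1.2 + 0.1*6.0 = 1.8
Step 4: y^k = 1.8, reduced costs: (6.2, 0.2)
  x^k = (0.0, 0.0), subgradient = b - a^T x = 6.0
  y^{k+1} = 1.8 + 0.1*6.0 = 2.4
Dual objective at y_4 = 2.4: reduced costs (5.6, -3.4), box minimizer x = (0.0, 9.0)
g(y_4) = b*y + (c1 - a1*y)*x1 + (c2 - a2*y)*x2 = 6*2.4 + 5.6*0.0 + (-3.4)*9.0 = 14.4 + 0.0 - 30.6 = -16.2


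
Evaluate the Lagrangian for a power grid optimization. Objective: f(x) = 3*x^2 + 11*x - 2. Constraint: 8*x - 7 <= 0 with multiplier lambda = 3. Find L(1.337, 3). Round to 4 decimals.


Step 1: Evaluate f(x).
f(1.337) = 3*1.337^2 + 11*1.337 - 2 = 18.0697
Step 2: Evaluate g(x).
g(1.337) = 8*1.337 - 7 = 3.696
Step 3: Compute Lagrangian.
L = 18.0697 + 3*3.696 = 29.1577


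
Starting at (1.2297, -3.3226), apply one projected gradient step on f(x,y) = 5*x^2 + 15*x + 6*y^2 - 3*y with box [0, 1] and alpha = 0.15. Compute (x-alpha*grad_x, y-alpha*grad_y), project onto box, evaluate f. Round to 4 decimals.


Step 1: Compute gradient at (1.2297, -3.3226).
grad_x = 2*5*1.2297 + 15 = 27.297
grad_y = 2*6*-3.3226 - 3 = -42.8712
Step 2: Gradient step.
x_raw = 1.2297 - 0.15*27.297 = -2.8649
y_raw = -3.3226 - 0.15*-42.8712 = 3.1081
Step 3: Project onto [0, 1].
x_proj = clip(-2.8649) = 0.0
y_proj = clip(3.1081) = 1.0
Step 4: Evaluate f.
f(0.0, 1.0) = 3.0


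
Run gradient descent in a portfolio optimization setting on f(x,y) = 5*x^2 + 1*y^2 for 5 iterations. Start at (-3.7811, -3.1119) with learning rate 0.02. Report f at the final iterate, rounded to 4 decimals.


Gradient descent on f(x,y) = 5*x^2 + 1*y^2.
Starting point: (-3.7811, -3.1119), alpha = 0.02
Step 1: grad_x = 2*5*-3.7811 = -37.811, grad_y = 2*1*-3.1119 = -6.2238
  x_1 = -3.7811 - 0.02*-37.811 = -3.0249
  y_1 = -3.1119 - 0.02*-6.2238 = -2.9874
Step 2: grad_x = 2*5*-3.0249 = -30.2488, grad_y = 2*1*-2.9874 = -5.9748
  x_2 = -3.0249 - 0.02*-30.2488 = -2.4199
  y_2 = -2.9874 - 0.02*-5.9748 = -2.8679
Step 3: grad_x = 2*5*-2.4199 = -24.199, grad_y = 2*1*-2.8679 = -5.7359
  x_3 = -2.4199 - 0.02*-24.199 = -1.9359
  y_3 = -2.8679 - 0.02*-5.7359 = -2.7532
Step 4: grad_x = 2*5*-1.9359 = -19.3592, grad_y = 2*1*-2.7532 = -5.5064
  x_4 = -1.9359 - 0.02*-19.3592 = -1.5487
  y_4 = -2.7532 - 0.02*-5.5064 = -2.6431
Step 5: grad_x = 2*5*-1.5487 = -15.4874, grad_y = 2*1*-2.6431 = -5.2862
  x_5 = -1.5487 - 0.02*-15.4874 = -1.239
  y_5 = -2.6431 - 0.02*-5.2862 = -2.5374
f(-1.239, -2.5374) = 5*(-1.239)^2 + 1*(-2.5374)^2 = 14.1137


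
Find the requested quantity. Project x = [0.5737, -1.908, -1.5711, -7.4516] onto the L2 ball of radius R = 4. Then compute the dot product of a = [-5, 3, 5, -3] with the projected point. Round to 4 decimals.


Step 1: Compute ||x|| (intermediates to 6 decimals).
||x|| = sqrt(0.5737^2 + (-1.908)^2 + (-1.5711)^2 + (-7.4516)^2) = 7.87174
Step 2: Project.
Since ||x|| > R, scale = R/||x|| = 4/7.87174 = 0.508147, proj(x) = scale * x
proj(x) = [0.291524, -0.969544, -0.79835, -3.786508]
Step 3: Dot product.
a^T * proj(x) = -5*0.291524 + 3*(-0.969544) + 5*(-0.79835) - 3*(-3.786508) = 3.0015


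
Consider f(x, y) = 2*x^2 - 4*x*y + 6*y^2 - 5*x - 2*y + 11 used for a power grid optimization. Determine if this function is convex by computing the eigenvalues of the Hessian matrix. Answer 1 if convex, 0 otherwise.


The Hessian of f(x,y) = 2*x^2 - 4*x*y + 6*y^2 - 5*x - 2*y + 11 is:
H = [[4, -4], [-4, 12]]
Trace = 4 + 12 = 16
Determinant = 4*12 - (-4)^2 = 32
Discriminant = (16)^2 - 4*32 = 128.0
Eigenvalues: lambda_1 = 2.3431, lambda_2 = 13.6569
The function is convex.

1


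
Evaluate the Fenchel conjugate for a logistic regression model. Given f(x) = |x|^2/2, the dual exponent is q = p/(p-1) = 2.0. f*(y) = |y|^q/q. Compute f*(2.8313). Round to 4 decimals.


The conjugate exponent q satisfies 1/p + 1/q = 1.
p = 2, so q = 2/(2 - 1) = 2.0
|y|^q = 2.8313^2.0 = 8.0163
f*(2.8313) = 8.0163 / 2.0 = 4.0081


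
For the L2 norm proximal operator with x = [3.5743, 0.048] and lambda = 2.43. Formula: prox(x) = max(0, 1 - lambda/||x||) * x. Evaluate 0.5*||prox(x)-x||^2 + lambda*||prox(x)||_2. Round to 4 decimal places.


Step 1: Compute ||x||.
||x|| = 3.5746
Step 2: Compute scaling factor.
scale = max(0, 1 - 2.43/3.5746) = 0.3202
Step 3: prox(x) = [1.1445, 0.0154]
||prox(x)|| = 1.1446
Step 4: Proximal objective.
0.5*||prox-x||^2 = 2.9525
lambda*||prox|| = 2.7814
Total = 5.7339


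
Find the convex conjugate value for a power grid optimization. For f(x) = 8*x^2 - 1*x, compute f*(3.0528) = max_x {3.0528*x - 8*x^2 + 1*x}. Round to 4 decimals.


f*(y) = sup_x {y*x - a*x^2 - b*x} = sup_x {(y-b)*x - a*x^2}
FOC: (y - b) - 2a*x = 0 => x* = (y - b)/(2a)
x* = (3.0528 + 1)/(2*8) = 0.2533
f*(3.0528) = (y-b)^2/(4a) = (3.0528 + 1)^2/(4*8)
= 16.4252/32 = 0.5133


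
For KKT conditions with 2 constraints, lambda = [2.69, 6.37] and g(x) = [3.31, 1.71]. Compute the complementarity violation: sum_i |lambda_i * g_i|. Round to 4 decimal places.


KKT complementary slackness check:
lambda_1 * g_1 = 2.69 * 3.31 = 8.9039
lambda_2 * g_2 = 6.37 * 1.71 = 10.8927
Total violation = 8.9039 + 10.8927 = 19.7966


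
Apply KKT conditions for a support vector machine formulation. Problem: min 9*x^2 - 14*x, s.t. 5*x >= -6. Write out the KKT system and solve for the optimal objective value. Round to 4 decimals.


Step 1: Try lambda = 0 (constraint inactive).
Stationarity: 2*9*x - 14 = 0
x* = 14/(2*9) = 7/9 = 0.7778 (rounded; the exact value 7/9 is used below)
Check constraint: 5*0.7778 = 3.889 >= -6 -- satisfied.
Step 2: Compute optimal value.
f(x*) = 9*(7/9)^2 - 14*(7/9) = -5.4444


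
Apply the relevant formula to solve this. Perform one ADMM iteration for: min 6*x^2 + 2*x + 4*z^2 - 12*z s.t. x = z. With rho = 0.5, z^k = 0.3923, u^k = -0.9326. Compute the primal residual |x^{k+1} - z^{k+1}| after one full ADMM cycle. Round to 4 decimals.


ADMM iteration with rho = 0.5, z^k = 0.3923, u^k = -0.9326
Step 1: x-update.
Minimize 6*x^2 + 2*x + (0.5/2)*(x - 0.3923 - 0.9326)^2
FOC: (2*6 + 0.5)*x = -2 + 0.5*(0.3923 + 0.9326)
x^{k+1} = -0.107
Step 2: z-update.
Minimize 4*z^2 - 12*z + (0.5/2)*(-0.107 - z - 0.9326)^2
FOC: (2*4 + 0.5)*z = 12 + 0.5*(-0.107 - 0.9326)
z^{k+1} = 1.3506
Step 3: u-update.
u^{k+1} = -0.9326 - 0.107 - 1.3506 = -2.3902
Step 4: Primal residual = |-0.107 - 1.3506| = 1.4576


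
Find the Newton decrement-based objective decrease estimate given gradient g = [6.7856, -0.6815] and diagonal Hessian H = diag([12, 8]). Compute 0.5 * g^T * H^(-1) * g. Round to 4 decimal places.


Step 1: H is diagonal, so H^(-1) * g = [0.5655, -0.0852].
Step 2: g^T H^(-1) g = sum_i g_i^2 / H_ii
  = (6.7856)^2/12 + (-0.6815)^2/8
  = 3.837 + 0.0581 = 3.8951
Step 3: Objective decrease = 0.5 * g^T H^(-1) g = 1.9475


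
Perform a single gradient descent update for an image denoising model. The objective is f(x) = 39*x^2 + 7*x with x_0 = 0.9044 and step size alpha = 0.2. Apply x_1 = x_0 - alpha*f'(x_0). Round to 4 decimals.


We compute the gradient at x_0 and apply the update.
f'(x) = 78*x + 7
f'(0.9044) = 78*0.9044 + 7 = 77.5432
x_1 = 0.9044 - 0.2*77.5432 = -14.6042


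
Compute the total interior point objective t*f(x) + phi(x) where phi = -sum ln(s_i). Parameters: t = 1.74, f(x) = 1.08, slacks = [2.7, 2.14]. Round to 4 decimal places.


Step 1: Compute log-barrier.
ln values: [0.9933, 0.7608]
phi = -(0.9933 + 0.7608) = -1.7541
Step 2: Compute augmented objective.
t*f(x) = 1.74*1.08 = 1.8792
Total = 1.8792 - 1.7541 = 0.1251


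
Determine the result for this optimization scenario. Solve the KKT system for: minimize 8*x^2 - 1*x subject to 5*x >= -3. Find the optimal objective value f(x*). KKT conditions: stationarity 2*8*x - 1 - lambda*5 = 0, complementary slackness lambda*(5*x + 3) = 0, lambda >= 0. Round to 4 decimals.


Step 1: Try lambda = 0 (constraint inactive).
Stationarity: 2*8*x - 1 = 0
x* = 1/(2*8) = 0.0625
Check constraint: 5*0.0625 = 0.3125 >= -3 -- satisfied.
Step 2: Compute optimal value.
f(x*) = 8*0.0625^2 - 1*0.0625 = -0.0313
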